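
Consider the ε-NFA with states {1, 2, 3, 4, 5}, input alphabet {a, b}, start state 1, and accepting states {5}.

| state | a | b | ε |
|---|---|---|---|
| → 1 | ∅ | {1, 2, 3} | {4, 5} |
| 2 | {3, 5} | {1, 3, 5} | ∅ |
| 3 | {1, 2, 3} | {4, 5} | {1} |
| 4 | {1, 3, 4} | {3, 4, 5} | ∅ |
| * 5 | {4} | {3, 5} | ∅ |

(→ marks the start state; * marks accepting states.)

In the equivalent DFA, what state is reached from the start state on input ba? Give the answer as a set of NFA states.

Start: {1, 4, 5}.
δ(1,b) = {1, 2, 3}; δ(4,b) = {3, 4, 5}; δ(5,b) = {3, 5}.
Union: {1, 2, 3, 4, 5}.
After b: {1, 2, 3, 4, 5}.
δ(1,a) = ∅; δ(2,a) = {3, 5}; δ(3,a) = {1, 2, 3}; δ(4,a) = {1, 3, 4}; δ(5,a) = {4}.
Union: {1, 2, 3, 4, 5}.
After a: {1, 2, 3, 4, 5}.

{1, 2, 3, 4, 5}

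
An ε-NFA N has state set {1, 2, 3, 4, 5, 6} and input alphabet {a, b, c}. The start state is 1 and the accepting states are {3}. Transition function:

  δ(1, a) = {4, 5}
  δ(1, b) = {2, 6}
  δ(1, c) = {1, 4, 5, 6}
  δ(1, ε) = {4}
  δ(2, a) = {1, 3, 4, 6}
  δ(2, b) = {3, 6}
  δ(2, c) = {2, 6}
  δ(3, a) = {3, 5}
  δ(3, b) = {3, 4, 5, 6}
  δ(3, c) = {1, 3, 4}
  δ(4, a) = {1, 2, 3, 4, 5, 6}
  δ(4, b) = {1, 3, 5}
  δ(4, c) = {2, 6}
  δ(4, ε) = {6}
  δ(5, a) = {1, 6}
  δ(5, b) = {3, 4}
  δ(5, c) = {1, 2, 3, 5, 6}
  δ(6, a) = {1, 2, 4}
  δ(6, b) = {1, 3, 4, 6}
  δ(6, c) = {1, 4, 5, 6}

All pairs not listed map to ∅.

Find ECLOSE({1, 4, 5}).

Begin with {1, 4, 5}.
4 →ε {6}; add 6.
ε-closure = {1, 4, 5, 6}.

{1, 4, 5, 6}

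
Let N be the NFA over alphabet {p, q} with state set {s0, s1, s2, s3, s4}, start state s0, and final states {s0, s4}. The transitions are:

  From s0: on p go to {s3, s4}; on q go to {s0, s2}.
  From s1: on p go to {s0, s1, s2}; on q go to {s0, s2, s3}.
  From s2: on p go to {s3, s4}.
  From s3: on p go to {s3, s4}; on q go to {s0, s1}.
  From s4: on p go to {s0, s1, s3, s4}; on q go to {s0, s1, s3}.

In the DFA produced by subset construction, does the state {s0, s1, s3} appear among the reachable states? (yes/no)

yes

Start state of the DFA: {s0}.
{s0} --p--> {s3, s4}  [new]
{s0} --q--> {s0, s2}  [new]
{s3, s4} --p--> {s0, s1, s3, s4}  [new]
{s3, s4} --q--> {s0, s1, s3}  [new]
{s0, s2} --p--> {s3, s4}  [seen]
{s0, s2} --q--> {s0, s2}  [seen]
{s0, s1, s3, s4} --p--> {s0, s1, s2, s3, s4}  [new]
{s0, s1, s3, s4} --q--> {s0, s1, s2, s3}  [new]
{s0, s1, s3} --p--> {s0, s1, s2, s3, s4}  [seen]
{s0, s1, s3} --q--> {s0, s1, s2, s3}  [seen]
{s0, s1, s2, s3, s4} --p--> {s0, s1, s2, s3, s4}  [seen]
{s0, s1, s2, s3, s4} --q--> {s0, s1, s2, s3}  [seen]
{s0, s1, s2, s3} --p--> {s0, s1, s2, s3, s4}  [seen]
{s0, s1, s2, s3} --q--> {s0, s1, s2, s3}  [seen]
Reachable DFA states: {s0}, {s3, s4}, {s0, s2}, {s0, s1, s3, s4}, {s0, s1, s3}, {s0, s1, s2, s3, s4}, {s0, s1, s2, s3}.
{s0, s1, s3} is among them.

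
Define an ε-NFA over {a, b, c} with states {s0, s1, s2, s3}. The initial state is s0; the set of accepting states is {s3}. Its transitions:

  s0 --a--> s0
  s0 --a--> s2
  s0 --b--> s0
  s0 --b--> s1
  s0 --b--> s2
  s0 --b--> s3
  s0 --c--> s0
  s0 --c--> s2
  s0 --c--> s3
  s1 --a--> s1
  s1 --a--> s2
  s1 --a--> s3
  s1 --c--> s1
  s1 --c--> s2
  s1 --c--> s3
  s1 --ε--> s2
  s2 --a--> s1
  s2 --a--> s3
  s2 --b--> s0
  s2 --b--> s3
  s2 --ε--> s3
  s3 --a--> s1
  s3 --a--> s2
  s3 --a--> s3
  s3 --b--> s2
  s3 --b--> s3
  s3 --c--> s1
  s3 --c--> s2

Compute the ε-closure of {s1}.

Begin with {s1}.
s1 →ε {s2}; add s2.
s2 →ε {s3}; add s3.
ε-closure = {s1, s2, s3}.

{s1, s2, s3}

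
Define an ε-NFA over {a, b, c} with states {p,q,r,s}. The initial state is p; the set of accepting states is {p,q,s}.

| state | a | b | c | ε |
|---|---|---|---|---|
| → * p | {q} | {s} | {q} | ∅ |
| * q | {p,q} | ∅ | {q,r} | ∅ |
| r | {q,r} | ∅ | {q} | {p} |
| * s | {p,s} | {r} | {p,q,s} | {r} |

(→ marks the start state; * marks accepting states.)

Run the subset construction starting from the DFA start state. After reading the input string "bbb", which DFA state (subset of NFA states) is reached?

{p,r,s}

Start: {p}.
δ(p,b) = {s}.
Union: {s}.
ε-closure gives {p,r,s}.
After b: {p,r,s}.
δ(p,b) = {s}; δ(r,b) = ∅; δ(s,b) = {r}.
Union: {r,s}.
ε-closure gives {p,r,s}.
After b: {p,r,s}.
δ(p,b) = {s}; δ(r,b) = ∅; δ(s,b) = {r}.
Union: {r,s}.
ε-closure gives {p,r,s}.
After b: {p,r,s}.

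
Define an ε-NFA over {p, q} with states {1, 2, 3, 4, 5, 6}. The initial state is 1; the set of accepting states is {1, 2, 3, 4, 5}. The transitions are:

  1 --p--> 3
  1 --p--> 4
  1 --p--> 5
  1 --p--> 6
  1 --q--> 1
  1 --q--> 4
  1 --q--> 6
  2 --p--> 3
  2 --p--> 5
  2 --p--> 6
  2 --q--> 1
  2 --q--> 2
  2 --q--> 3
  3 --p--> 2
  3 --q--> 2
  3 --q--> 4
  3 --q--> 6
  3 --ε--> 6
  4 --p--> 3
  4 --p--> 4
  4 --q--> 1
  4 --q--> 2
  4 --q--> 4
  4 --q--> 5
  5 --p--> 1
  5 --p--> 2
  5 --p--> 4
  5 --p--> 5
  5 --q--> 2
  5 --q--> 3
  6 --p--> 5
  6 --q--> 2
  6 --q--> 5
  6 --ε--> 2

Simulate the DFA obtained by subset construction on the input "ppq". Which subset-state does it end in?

Start: {1}.
δ(1,p) = {3, 4, 5, 6}.
Union: {3, 4, 5, 6}.
ε-closure gives {2, 3, 4, 5, 6}.
After p: {2, 3, 4, 5, 6}.
δ(2,p) = {3, 5, 6}; δ(3,p) = {2}; δ(4,p) = {3, 4}; δ(5,p) = {1, 2, 4, 5}; δ(6,p) = {5}.
Union: {1, 2, 3, 4, 5, 6}.
After p: {1, 2, 3, 4, 5, 6}.
δ(1,q) = {1, 4, 6}; δ(2,q) = {1, 2, 3}; δ(3,q) = {2, 4, 6}; δ(4,q) = {1, 2, 4, 5}; δ(5,q) = {2, 3}; δ(6,q) = {2, 5}.
Union: {1, 2, 3, 4, 5, 6}.
After q: {1, 2, 3, 4, 5, 6}.

{1, 2, 3, 4, 5, 6}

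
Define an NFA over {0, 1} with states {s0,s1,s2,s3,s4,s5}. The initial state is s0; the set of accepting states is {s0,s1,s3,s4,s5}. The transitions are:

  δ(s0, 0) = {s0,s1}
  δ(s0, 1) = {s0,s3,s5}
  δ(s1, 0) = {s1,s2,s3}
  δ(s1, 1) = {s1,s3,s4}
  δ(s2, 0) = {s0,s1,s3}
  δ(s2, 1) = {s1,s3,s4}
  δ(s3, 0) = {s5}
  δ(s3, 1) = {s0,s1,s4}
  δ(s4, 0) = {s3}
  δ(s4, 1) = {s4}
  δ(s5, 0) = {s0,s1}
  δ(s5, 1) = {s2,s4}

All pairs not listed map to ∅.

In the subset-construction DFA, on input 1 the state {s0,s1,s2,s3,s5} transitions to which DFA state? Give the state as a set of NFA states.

δ(s0,1) = {s0,s3,s5}; δ(s1,1) = {s1,s3,s4}; δ(s2,1) = {s1,s3,s4}; δ(s3,1) = {s0,s1,s4}; δ(s5,1) = {s2,s4}.
Union: {s0,s1,s2,s3,s4,s5}.

{s0,s1,s2,s3,s4,s5}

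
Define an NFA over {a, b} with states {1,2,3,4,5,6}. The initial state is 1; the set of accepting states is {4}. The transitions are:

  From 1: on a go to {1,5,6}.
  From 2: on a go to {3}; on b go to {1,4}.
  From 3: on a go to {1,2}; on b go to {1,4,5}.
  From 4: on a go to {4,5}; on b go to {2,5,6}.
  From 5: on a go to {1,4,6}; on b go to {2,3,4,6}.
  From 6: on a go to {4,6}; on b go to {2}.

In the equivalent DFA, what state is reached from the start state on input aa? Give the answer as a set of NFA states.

{1,4,5,6}

Start: {1}.
δ(1,a) = {1,5,6}.
Union: {1,5,6}.
After a: {1,5,6}.
δ(1,a) = {1,5,6}; δ(5,a) = {1,4,6}; δ(6,a) = {4,6}.
Union: {1,4,5,6}.
After a: {1,4,5,6}.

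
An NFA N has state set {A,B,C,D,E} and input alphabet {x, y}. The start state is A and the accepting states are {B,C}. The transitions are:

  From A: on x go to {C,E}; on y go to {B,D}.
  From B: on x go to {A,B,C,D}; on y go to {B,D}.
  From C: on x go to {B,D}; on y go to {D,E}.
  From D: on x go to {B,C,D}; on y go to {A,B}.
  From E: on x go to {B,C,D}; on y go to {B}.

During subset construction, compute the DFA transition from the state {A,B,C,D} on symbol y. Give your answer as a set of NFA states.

{A,B,D,E}

δ(A,y) = {B,D}; δ(B,y) = {B,D}; δ(C,y) = {D,E}; δ(D,y) = {A,B}.
Union: {A,B,D,E}.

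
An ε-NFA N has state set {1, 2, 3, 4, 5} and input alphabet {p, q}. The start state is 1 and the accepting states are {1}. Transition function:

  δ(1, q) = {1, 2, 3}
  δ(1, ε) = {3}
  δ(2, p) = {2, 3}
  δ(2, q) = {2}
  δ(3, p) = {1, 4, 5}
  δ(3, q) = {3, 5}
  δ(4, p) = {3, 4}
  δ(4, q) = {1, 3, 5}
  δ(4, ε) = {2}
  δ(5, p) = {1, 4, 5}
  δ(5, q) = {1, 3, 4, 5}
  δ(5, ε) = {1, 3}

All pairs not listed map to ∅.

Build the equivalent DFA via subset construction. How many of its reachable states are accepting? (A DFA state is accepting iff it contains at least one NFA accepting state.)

3

Start state of the DFA: {1, 3} (ε-closure of the NFA start).
{1, 3} --p--> {1, 2, 3, 4, 5}  [new]
{1, 3} --q--> {1, 2, 3, 5}  [new]
{1, 2, 3, 4, 5} --p--> {1, 2, 3, 4, 5}  [seen]
{1, 2, 3, 4, 5} --q--> {1, 2, 3, 4, 5}  [seen]
{1, 2, 3, 5} --p--> {1, 2, 3, 4, 5}  [seen]
{1, 2, 3, 5} --q--> {1, 2, 3, 4, 5}  [seen]
Reachable DFA states: {1, 3}, {1, 2, 3, 4, 5}, {1, 2, 3, 5}.
Accepting DFA states (contain an NFA accepting state): {1, 3}, {1, 2, 3, 4, 5}, {1, 2, 3, 5}.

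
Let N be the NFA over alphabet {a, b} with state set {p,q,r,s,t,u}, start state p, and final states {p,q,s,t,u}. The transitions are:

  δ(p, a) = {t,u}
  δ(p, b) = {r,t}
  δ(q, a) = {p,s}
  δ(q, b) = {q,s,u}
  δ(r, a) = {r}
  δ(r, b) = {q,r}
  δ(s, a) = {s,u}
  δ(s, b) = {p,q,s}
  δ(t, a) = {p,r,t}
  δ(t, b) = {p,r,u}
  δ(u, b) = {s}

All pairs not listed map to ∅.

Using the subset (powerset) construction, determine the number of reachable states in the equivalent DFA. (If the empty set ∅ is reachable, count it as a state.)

14

Start state of the DFA: {p}.
{p} --a--> {t,u}  [new]
{p} --b--> {r,t}  [new]
{t,u} --a--> {p,r,t}  [new]
{t,u} --b--> {p,r,s,u}  [new]
{r,t} --a--> {p,r,t}  [seen]
{r,t} --b--> {p,q,r,u}  [new]
{p,r,t} --a--> {p,r,t,u}  [new]
{p,r,t} --b--> {p,q,r,t,u}  [new]
{p,r,s,u} --a--> {r,s,t,u}  [new]
{p,r,s,u} --b--> {p,q,r,s,t}  [new]
{p,q,r,u} --a--> {p,r,s,t,u}  [new]
{p,q,r,u} --b--> {q,r,s,t,u}  [new]
{p,r,t,u} --a--> {p,r,t,u}  [seen]
{p,r,t,u} --b--> {p,q,r,s,t,u}  [new]
{p,q,r,t,u} --a--> {p,r,s,t,u}  [seen]
{p,q,r,t,u} --b--> {p,q,r,s,t,u}  [seen]
{r,s,t,u} --a--> {p,r,s,t,u}  [seen]
{r,s,t,u} --b--> {p,q,r,s,u}  [new]
{p,q,r,s,t} --a--> {p,r,s,t,u}  [seen]
{p,q,r,s,t} --b--> {p,q,r,s,t,u}  [seen]
{p,r,s,t,u} --a--> {p,r,s,t,u}  [seen]
{p,r,s,t,u} --b--> {p,q,r,s,t,u}  [seen]
{q,r,s,t,u} --a--> {p,r,s,t,u}  [seen]
{q,r,s,t,u} --b--> {p,q,r,s,u}  [seen]
{p,q,r,s,t,u} --a--> {p,r,s,t,u}  [seen]
{p,q,r,s,t,u} --b--> {p,q,r,s,t,u}  [seen]
{p,q,r,s,u} --a--> {p,r,s,t,u}  [seen]
{p,q,r,s,u} --b--> {p,q,r,s,t,u}  [seen]
Reachable DFA states: {p}, {t,u}, {r,t}, {p,r,t}, {p,r,s,u}, {p,q,r,u}, {p,r,t,u}, {p,q,r,t,u}, {r,s,t,u}, {p,q,r,s,t}, {p,r,s,t,u}, {q,r,s,t,u}, {p,q,r,s,t,u}, {p,q,r,s,u}.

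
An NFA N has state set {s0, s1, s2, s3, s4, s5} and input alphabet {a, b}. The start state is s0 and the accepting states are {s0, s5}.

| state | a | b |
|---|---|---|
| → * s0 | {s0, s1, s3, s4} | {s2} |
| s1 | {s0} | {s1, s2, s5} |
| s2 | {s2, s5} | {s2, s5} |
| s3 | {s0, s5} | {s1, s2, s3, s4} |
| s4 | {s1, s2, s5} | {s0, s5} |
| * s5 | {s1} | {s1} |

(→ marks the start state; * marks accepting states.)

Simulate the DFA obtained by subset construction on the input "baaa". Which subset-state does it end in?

Start: {s0}.
δ(s0,b) = {s2}.
Union: {s2}.
After b: {s2}.
δ(s2,a) = {s2, s5}.
Union: {s2, s5}.
After a: {s2, s5}.
δ(s2,a) = {s2, s5}; δ(s5,a) = {s1}.
Union: {s1, s2, s5}.
After a: {s1, s2, s5}.
δ(s1,a) = {s0}; δ(s2,a) = {s2, s5}; δ(s5,a) = {s1}.
Union: {s0, s1, s2, s5}.
After a: {s0, s1, s2, s5}.

{s0, s1, s2, s5}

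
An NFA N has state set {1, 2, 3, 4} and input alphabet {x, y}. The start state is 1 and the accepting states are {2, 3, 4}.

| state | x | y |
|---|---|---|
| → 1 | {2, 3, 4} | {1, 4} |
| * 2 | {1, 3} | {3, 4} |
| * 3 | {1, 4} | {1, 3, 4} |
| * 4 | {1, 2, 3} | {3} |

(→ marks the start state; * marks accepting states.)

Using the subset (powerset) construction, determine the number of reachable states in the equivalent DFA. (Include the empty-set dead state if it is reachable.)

5

Start state of the DFA: {1}.
{1} --x--> {2, 3, 4}  [new]
{1} --y--> {1, 4}  [new]
{2, 3, 4} --x--> {1, 2, 3, 4}  [new]
{2, 3, 4} --y--> {1, 3, 4}  [new]
{1, 4} --x--> {1, 2, 3, 4}  [seen]
{1, 4} --y--> {1, 3, 4}  [seen]
{1, 2, 3, 4} --x--> {1, 2, 3, 4}  [seen]
{1, 2, 3, 4} --y--> {1, 3, 4}  [seen]
{1, 3, 4} --x--> {1, 2, 3, 4}  [seen]
{1, 3, 4} --y--> {1, 3, 4}  [seen]
Reachable DFA states: {1}, {2, 3, 4}, {1, 4}, {1, 2, 3, 4}, {1, 3, 4}.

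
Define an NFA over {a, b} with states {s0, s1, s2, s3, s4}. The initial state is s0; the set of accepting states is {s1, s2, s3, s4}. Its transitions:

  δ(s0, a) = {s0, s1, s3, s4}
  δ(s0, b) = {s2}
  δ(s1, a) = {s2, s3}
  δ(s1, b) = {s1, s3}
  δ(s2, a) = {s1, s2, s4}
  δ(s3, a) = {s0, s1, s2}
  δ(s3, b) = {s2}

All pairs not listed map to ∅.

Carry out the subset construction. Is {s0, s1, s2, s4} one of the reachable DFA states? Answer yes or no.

Start state of the DFA: {s0}.
{s0} --a--> {s0, s1, s3, s4}  [new]
{s0} --b--> {s2}  [new]
{s0, s1, s3, s4} --a--> {s0, s1, s2, s3, s4}  [new]
{s0, s1, s3, s4} --b--> {s1, s2, s3}  [new]
{s2} --a--> {s1, s2, s4}  [new]
{s2} --b--> ∅  [new]
{s0, s1, s2, s3, s4} --a--> {s0, s1, s2, s3, s4}  [seen]
{s0, s1, s2, s3, s4} --b--> {s1, s2, s3}  [seen]
{s1, s2, s3} --a--> {s0, s1, s2, s3, s4}  [seen]
{s1, s2, s3} --b--> {s1, s2, s3}  [seen]
{s1, s2, s4} --a--> {s1, s2, s3, s4}  [new]
{s1, s2, s4} --b--> {s1, s3}  [new]
∅ --a--> ∅  [seen]
∅ --b--> ∅  [seen]
{s1, s2, s3, s4} --a--> {s0, s1, s2, s3, s4}  [seen]
{s1, s2, s3, s4} --b--> {s1, s2, s3}  [seen]
{s1, s3} --a--> {s0, s1, s2, s3}  [new]
{s1, s3} --b--> {s1, s2, s3}  [seen]
{s0, s1, s2, s3} --a--> {s0, s1, s2, s3, s4}  [seen]
{s0, s1, s2, s3} --b--> {s1, s2, s3}  [seen]
Reachable DFA states: {s0}, {s0, s1, s3, s4}, {s2}, {s0, s1, s2, s3, s4}, {s1, s2, s3}, {s1, s2, s4}, ∅, {s1, s2, s3, s4}, {s1, s3}, {s0, s1, s2, s3}.
{s0, s1, s2, s4} is not among them.

no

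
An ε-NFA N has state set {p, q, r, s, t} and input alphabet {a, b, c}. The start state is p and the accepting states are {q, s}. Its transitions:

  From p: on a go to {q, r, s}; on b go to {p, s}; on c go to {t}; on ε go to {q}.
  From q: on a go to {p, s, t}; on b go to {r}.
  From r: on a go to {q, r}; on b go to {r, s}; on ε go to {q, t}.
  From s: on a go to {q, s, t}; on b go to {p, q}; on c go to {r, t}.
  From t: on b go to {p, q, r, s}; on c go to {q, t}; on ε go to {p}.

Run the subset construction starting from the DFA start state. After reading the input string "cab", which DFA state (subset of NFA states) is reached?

Start: {p, q}.
δ(p,c) = {t}; δ(q,c) = ∅.
Union: {t}.
ε-closure gives {p, q, t}.
After c: {p, q, t}.
δ(p,a) = {q, r, s}; δ(q,a) = {p, s, t}; δ(t,a) = ∅.
Union: {p, q, r, s, t}.
After a: {p, q, r, s, t}.
δ(p,b) = {p, s}; δ(q,b) = {r}; δ(r,b) = {r, s}; δ(s,b) = {p, q}; δ(t,b) = {p, q, r, s}.
Union: {p, q, r, s}.
ε-closure gives {p, q, r, s, t}.
After b: {p, q, r, s, t}.

{p, q, r, s, t}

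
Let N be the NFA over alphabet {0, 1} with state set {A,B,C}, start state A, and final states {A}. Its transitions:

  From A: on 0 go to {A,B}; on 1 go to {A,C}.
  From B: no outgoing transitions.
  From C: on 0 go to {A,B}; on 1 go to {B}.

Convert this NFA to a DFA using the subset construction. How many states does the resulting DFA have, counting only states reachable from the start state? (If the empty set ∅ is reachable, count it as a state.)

Start state of the DFA: {A}.
{A} --0--> {A,B}  [new]
{A} --1--> {A,C}  [new]
{A,B} --0--> {A,B}  [seen]
{A,B} --1--> {A,C}  [seen]
{A,C} --0--> {A,B}  [seen]
{A,C} --1--> {A,B,C}  [new]
{A,B,C} --0--> {A,B}  [seen]
{A,B,C} --1--> {A,B,C}  [seen]
Reachable DFA states: {A}, {A,B}, {A,C}, {A,B,C}.

4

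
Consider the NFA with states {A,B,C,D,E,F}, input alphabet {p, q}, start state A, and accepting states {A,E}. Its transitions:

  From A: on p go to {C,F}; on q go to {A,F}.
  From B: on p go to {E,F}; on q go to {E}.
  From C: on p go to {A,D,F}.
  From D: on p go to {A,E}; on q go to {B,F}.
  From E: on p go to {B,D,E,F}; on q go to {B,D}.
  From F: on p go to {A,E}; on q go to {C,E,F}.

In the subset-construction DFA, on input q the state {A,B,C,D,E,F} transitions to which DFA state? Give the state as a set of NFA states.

δ(A,q) = {A,F}; δ(B,q) = {E}; δ(C,q) = ∅; δ(D,q) = {B,F}; δ(E,q) = {B,D}; δ(F,q) = {C,E,F}.
Union: {A,B,C,D,E,F}.

{A,B,C,D,E,F}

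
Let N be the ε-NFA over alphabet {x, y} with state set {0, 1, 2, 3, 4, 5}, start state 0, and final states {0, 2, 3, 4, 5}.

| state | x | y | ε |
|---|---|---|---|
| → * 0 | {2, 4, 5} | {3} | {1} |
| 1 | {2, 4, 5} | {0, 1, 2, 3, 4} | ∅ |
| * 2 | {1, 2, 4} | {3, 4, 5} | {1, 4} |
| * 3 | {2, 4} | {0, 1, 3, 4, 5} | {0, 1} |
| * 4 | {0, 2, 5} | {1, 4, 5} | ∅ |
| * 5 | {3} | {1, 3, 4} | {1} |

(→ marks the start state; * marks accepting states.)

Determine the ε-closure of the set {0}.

Begin with {0}.
0 →ε {1}; add 1.
ε-closure = {0, 1}.

{0, 1}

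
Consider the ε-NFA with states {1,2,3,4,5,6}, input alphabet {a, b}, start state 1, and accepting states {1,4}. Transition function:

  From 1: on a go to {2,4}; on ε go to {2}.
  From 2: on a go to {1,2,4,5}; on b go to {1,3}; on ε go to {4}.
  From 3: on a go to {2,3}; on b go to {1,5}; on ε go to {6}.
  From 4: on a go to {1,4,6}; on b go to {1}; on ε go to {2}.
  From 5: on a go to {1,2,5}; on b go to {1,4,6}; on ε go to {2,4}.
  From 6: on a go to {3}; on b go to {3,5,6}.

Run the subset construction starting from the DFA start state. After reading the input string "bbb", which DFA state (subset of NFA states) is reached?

Start: {1,2,4}.
δ(1,b) = ∅; δ(2,b) = {1,3}; δ(4,b) = {1}.
Union: {1,3}.
ε-closure gives {1,2,3,4,6}.
After b: {1,2,3,4,6}.
δ(1,b) = ∅; δ(2,b) = {1,3}; δ(3,b) = {1,5}; δ(4,b) = {1}; δ(6,b) = {3,5,6}.
Union: {1,3,5,6}.
ε-closure gives {1,2,3,4,5,6}.
After b: {1,2,3,4,5,6}.
δ(1,b) = ∅; δ(2,b) = {1,3}; δ(3,b) = {1,5}; δ(4,b) = {1}; δ(5,b) = {1,4,6}; δ(6,b) = {3,5,6}.
Union: {1,3,4,5,6}.
ε-closure gives {1,2,3,4,5,6}.
After b: {1,2,3,4,5,6}.

{1,2,3,4,5,6}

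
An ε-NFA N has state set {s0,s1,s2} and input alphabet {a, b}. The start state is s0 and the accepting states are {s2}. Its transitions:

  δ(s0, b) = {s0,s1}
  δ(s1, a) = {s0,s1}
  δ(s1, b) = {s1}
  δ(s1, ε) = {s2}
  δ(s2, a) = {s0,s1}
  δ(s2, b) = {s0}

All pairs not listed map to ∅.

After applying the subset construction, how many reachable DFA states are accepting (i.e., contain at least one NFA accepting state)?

Start state of the DFA: {s0} (ε-closure of the NFA start).
{s0} --a--> ∅  [new]
{s0} --b--> {s0,s1,s2}  [new]
∅ --a--> ∅  [seen]
∅ --b--> ∅  [seen]
{s0,s1,s2} --a--> {s0,s1,s2}  [seen]
{s0,s1,s2} --b--> {s0,s1,s2}  [seen]
Reachable DFA states: {s0}, ∅, {s0,s1,s2}.
Accepting DFA states (contain an NFA accepting state): {s0,s1,s2}.

1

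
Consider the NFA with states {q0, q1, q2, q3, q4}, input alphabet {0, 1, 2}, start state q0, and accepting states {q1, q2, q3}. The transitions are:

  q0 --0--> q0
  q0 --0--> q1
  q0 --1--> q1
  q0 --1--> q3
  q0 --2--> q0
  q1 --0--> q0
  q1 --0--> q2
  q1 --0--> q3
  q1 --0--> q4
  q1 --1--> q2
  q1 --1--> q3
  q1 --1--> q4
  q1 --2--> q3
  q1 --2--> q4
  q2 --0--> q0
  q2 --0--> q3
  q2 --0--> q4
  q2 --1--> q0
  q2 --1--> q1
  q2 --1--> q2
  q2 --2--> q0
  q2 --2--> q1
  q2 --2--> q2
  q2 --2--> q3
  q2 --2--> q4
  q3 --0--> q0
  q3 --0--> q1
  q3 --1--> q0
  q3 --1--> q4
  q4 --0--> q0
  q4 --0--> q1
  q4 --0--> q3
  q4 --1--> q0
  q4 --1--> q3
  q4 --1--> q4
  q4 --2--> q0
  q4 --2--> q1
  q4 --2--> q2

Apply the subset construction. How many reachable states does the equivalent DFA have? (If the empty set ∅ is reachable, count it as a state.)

Start state of the DFA: {q0}.
{q0} --0--> {q0, q1}  [new]
{q0} --1--> {q1, q3}  [new]
{q0} --2--> {q0}  [seen]
{q0, q1} --0--> {q0, q1, q2, q3, q4}  [new]
{q0, q1} --1--> {q1, q2, q3, q4}  [new]
{q0, q1} --2--> {q0, q3, q4}  [new]
{q1, q3} --0--> {q0, q1, q2, q3, q4}  [seen]
{q1, q3} --1--> {q0, q2, q3, q4}  [new]
{q1, q3} --2--> {q3, q4}  [new]
{q0, q1, q2, q3, q4} --0--> {q0, q1, q2, q3, q4}  [seen]
{q0, q1, q2, q3, q4} --1--> {q0, q1, q2, q3, q4}  [seen]
{q0, q1, q2, q3, q4} --2--> {q0, q1, q2, q3, q4}  [seen]
{q1, q2, q3, q4} --0--> {q0, q1, q2, q3, q4}  [seen]
{q1, q2, q3, q4} --1--> {q0, q1, q2, q3, q4}  [seen]
{q1, q2, q3, q4} --2--> {q0, q1, q2, q3, q4}  [seen]
{q0, q3, q4} --0--> {q0, q1, q3}  [new]
{q0, q3, q4} --1--> {q0, q1, q3, q4}  [new]
{q0, q3, q4} --2--> {q0, q1, q2}  [new]
{q0, q2, q3, q4} --0--> {q0, q1, q3, q4}  [seen]
{q0, q2, q3, q4} --1--> {q0, q1, q2, q3, q4}  [seen]
{q0, q2, q3, q4} --2--> {q0, q1, q2, q3, q4}  [seen]
{q3, q4} --0--> {q0, q1, q3}  [seen]
{q3, q4} --1--> {q0, q3, q4}  [seen]
{q3, q4} --2--> {q0, q1, q2}  [seen]
{q0, q1, q3} --0--> {q0, q1, q2, q3, q4}  [seen]
{q0, q1, q3} --1--> {q0, q1, q2, q3, q4}  [seen]
{q0, q1, q3} --2--> {q0, q3, q4}  [seen]
{q0, q1, q3, q4} --0--> {q0, q1, q2, q3, q4}  [seen]
{q0, q1, q3, q4} --1--> {q0, q1, q2, q3, q4}  [seen]
{q0, q1, q3, q4} --2--> {q0, q1, q2, q3, q4}  [seen]
{q0, q1, q2} --0--> {q0, q1, q2, q3, q4}  [seen]
{q0, q1, q2} --1--> {q0, q1, q2, q3, q4}  [seen]
{q0, q1, q2} --2--> {q0, q1, q2, q3, q4}  [seen]
Reachable DFA states: {q0}, {q0, q1}, {q1, q3}, {q0, q1, q2, q3, q4}, {q1, q2, q3, q4}, {q0, q3, q4}, {q0, q2, q3, q4}, {q3, q4}, {q0, q1, q3}, {q0, q1, q3, q4}, {q0, q1, q2}.

11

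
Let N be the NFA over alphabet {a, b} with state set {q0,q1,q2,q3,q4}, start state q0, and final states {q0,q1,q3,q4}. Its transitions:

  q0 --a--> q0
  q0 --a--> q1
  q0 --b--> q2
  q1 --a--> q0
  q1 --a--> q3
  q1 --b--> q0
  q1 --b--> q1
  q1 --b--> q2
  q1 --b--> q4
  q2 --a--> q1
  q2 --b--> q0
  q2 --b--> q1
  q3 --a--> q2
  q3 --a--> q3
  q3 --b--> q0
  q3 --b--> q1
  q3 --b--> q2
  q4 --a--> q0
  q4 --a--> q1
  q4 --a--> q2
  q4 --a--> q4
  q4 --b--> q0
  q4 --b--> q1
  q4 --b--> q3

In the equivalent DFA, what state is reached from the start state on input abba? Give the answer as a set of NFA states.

{q0,q1,q2,q3,q4}

Start: {q0}.
δ(q0,a) = {q0,q1}.
Union: {q0,q1}.
After a: {q0,q1}.
δ(q0,b) = {q2}; δ(q1,b) = {q0,q1,q2,q4}.
Union: {q0,q1,q2,q4}.
After b: {q0,q1,q2,q4}.
δ(q0,b) = {q2}; δ(q1,b) = {q0,q1,q2,q4}; δ(q2,b) = {q0,q1}; δ(q4,b) = {q0,q1,q3}.
Union: {q0,q1,q2,q3,q4}.
After b: {q0,q1,q2,q3,q4}.
δ(q0,a) = {q0,q1}; δ(q1,a) = {q0,q3}; δ(q2,a) = {q1}; δ(q3,a) = {q2,q3}; δ(q4,a) = {q0,q1,q2,q4}.
Union: {q0,q1,q2,q3,q4}.
After a: {q0,q1,q2,q3,q4}.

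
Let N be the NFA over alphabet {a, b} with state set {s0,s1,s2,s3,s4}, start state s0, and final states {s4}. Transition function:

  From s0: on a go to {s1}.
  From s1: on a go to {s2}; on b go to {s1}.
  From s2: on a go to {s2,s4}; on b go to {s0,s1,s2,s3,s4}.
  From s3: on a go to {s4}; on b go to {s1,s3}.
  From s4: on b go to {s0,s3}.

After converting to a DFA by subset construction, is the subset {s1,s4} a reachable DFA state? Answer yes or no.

Start state of the DFA: {s0}.
{s0} --a--> {s1}  [new]
{s0} --b--> ∅  [new]
{s1} --a--> {s2}  [new]
{s1} --b--> {s1}  [seen]
∅ --a--> ∅  [seen]
∅ --b--> ∅  [seen]
{s2} --a--> {s2,s4}  [new]
{s2} --b--> {s0,s1,s2,s3,s4}  [new]
{s2,s4} --a--> {s2,s4}  [seen]
{s2,s4} --b--> {s0,s1,s2,s3,s4}  [seen]
{s0,s1,s2,s3,s4} --a--> {s1,s2,s4}  [new]
{s0,s1,s2,s3,s4} --b--> {s0,s1,s2,s3,s4}  [seen]
{s1,s2,s4} --a--> {s2,s4}  [seen]
{s1,s2,s4} --b--> {s0,s1,s2,s3,s4}  [seen]
Reachable DFA states: {s0}, {s1}, ∅, {s2}, {s2,s4}, {s0,s1,s2,s3,s4}, {s1,s2,s4}.
{s1,s4} is not among them.

no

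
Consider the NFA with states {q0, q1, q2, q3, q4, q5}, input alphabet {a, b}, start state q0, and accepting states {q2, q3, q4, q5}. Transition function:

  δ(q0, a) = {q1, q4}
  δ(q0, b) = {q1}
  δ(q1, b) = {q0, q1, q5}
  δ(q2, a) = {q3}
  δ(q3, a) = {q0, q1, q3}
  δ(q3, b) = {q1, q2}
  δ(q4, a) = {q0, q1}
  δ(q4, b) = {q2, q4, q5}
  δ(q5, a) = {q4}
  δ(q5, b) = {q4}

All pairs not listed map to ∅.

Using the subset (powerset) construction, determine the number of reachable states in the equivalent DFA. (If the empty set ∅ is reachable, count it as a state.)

10

Start state of the DFA: {q0}.
{q0} --a--> {q1, q4}  [new]
{q0} --b--> {q1}  [new]
{q1, q4} --a--> {q0, q1}  [new]
{q1, q4} --b--> {q0, q1, q2, q4, q5}  [new]
{q1} --a--> ∅  [new]
{q1} --b--> {q0, q1, q5}  [new]
{q0, q1} --a--> {q1, q4}  [seen]
{q0, q1} --b--> {q0, q1, q5}  [seen]
{q0, q1, q2, q4, q5} --a--> {q0, q1, q3, q4}  [new]
{q0, q1, q2, q4, q5} --b--> {q0, q1, q2, q4, q5}  [seen]
∅ --a--> ∅  [seen]
∅ --b--> ∅  [seen]
{q0, q1, q5} --a--> {q1, q4}  [seen]
{q0, q1, q5} --b--> {q0, q1, q4, q5}  [new]
{q0, q1, q3, q4} --a--> {q0, q1, q3, q4}  [seen]
{q0, q1, q3, q4} --b--> {q0, q1, q2, q4, q5}  [seen]
{q0, q1, q4, q5} --a--> {q0, q1, q4}  [new]
{q0, q1, q4, q5} --b--> {q0, q1, q2, q4, q5}  [seen]
{q0, q1, q4} --a--> {q0, q1, q4}  [seen]
{q0, q1, q4} --b--> {q0, q1, q2, q4, q5}  [seen]
Reachable DFA states: {q0}, {q1, q4}, {q1}, {q0, q1}, {q0, q1, q2, q4, q5}, ∅, {q0, q1, q5}, {q0, q1, q3, q4}, {q0, q1, q4, q5}, {q0, q1, q4}.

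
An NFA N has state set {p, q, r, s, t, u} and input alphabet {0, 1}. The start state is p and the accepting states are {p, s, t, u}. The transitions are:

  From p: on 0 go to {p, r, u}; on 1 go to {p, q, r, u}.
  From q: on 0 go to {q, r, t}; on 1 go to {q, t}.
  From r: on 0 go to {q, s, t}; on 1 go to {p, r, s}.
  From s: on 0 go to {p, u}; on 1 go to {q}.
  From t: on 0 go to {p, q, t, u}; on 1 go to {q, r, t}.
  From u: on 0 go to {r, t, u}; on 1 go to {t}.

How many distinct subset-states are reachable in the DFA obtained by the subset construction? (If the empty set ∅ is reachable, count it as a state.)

Start state of the DFA: {p}.
{p} --0--> {p, r, u}  [new]
{p} --1--> {p, q, r, u}  [new]
{p, r, u} --0--> {p, q, r, s, t, u}  [new]
{p, r, u} --1--> {p, q, r, s, t, u}  [seen]
{p, q, r, u} --0--> {p, q, r, s, t, u}  [seen]
{p, q, r, u} --1--> {p, q, r, s, t, u}  [seen]
{p, q, r, s, t, u} --0--> {p, q, r, s, t, u}  [seen]
{p, q, r, s, t, u} --1--> {p, q, r, s, t, u}  [seen]
Reachable DFA states: {p}, {p, r, u}, {p, q, r, u}, {p, q, r, s, t, u}.

4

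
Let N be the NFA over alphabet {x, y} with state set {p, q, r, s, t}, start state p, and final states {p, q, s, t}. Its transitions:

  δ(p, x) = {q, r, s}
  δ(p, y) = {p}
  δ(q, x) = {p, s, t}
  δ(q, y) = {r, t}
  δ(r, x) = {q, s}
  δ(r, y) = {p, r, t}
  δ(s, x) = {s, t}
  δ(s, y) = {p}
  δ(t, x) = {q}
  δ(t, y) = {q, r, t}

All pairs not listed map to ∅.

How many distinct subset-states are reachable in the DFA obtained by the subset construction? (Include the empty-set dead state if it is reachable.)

6

Start state of the DFA: {p}.
{p} --x--> {q, r, s}  [new]
{p} --y--> {p}  [seen]
{q, r, s} --x--> {p, q, s, t}  [new]
{q, r, s} --y--> {p, r, t}  [new]
{p, q, s, t} --x--> {p, q, r, s, t}  [new]
{p, q, s, t} --y--> {p, q, r, t}  [new]
{p, r, t} --x--> {q, r, s}  [seen]
{p, r, t} --y--> {p, q, r, t}  [seen]
{p, q, r, s, t} --x--> {p, q, r, s, t}  [seen]
{p, q, r, s, t} --y--> {p, q, r, t}  [seen]
{p, q, r, t} --x--> {p, q, r, s, t}  [seen]
{p, q, r, t} --y--> {p, q, r, t}  [seen]
Reachable DFA states: {p}, {q, r, s}, {p, q, s, t}, {p, r, t}, {p, q, r, s, t}, {p, q, r, t}.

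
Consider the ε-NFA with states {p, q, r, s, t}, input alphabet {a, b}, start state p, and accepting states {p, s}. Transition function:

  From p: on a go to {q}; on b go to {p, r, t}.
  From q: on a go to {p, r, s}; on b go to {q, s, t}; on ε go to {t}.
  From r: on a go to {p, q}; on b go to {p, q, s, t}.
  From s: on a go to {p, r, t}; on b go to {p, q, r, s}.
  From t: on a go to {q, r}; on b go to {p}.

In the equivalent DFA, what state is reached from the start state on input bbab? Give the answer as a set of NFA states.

Start: {p}.
δ(p,b) = {p, r, t}.
Union: {p, r, t}.
After b: {p, r, t}.
δ(p,b) = {p, r, t}; δ(r,b) = {p, q, s, t}; δ(t,b) = {p}.
Union: {p, q, r, s, t}.
After b: {p, q, r, s, t}.
δ(p,a) = {q}; δ(q,a) = {p, r, s}; δ(r,a) = {p, q}; δ(s,a) = {p, r, t}; δ(t,a) = {q, r}.
Union: {p, q, r, s, t}.
After a: {p, q, r, s, t}.
δ(p,b) = {p, r, t}; δ(q,b) = {q, s, t}; δ(r,b) = {p, q, s, t}; δ(s,b) = {p, q, r, s}; δ(t,b) = {p}.
Union: {p, q, r, s, t}.
After b: {p, q, r, s, t}.

{p, q, r, s, t}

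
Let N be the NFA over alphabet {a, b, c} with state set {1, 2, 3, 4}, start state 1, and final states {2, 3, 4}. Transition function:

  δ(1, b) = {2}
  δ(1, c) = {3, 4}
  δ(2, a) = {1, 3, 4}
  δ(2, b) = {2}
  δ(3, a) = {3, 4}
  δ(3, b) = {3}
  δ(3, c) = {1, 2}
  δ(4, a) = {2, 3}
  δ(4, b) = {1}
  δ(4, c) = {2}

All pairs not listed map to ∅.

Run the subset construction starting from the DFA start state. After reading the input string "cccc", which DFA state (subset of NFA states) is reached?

{1, 2}

Start: {1}.
δ(1,c) = {3, 4}.
Union: {3, 4}.
After c: {3, 4}.
δ(3,c) = {1, 2}; δ(4,c) = {2}.
Union: {1, 2}.
After c: {1, 2}.
δ(1,c) = {3, 4}; δ(2,c) = ∅.
Union: {3, 4}.
After c: {3, 4}.
δ(3,c) = {1, 2}; δ(4,c) = {2}.
Union: {1, 2}.
After c: {1, 2}.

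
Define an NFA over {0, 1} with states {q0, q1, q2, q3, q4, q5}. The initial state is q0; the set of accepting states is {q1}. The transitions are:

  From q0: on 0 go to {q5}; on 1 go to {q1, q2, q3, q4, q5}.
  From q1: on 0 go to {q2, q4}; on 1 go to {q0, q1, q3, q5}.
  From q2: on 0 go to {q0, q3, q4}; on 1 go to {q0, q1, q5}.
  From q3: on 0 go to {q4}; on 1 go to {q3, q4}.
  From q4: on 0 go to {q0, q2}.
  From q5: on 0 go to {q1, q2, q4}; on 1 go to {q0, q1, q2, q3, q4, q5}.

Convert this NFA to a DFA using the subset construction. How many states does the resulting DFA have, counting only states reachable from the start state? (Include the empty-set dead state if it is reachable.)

10

Start state of the DFA: {q0}.
{q0} --0--> {q5}  [new]
{q0} --1--> {q1, q2, q3, q4, q5}  [new]
{q5} --0--> {q1, q2, q4}  [new]
{q5} --1--> {q0, q1, q2, q3, q4, q5}  [new]
{q1, q2, q3, q4, q5} --0--> {q0, q1, q2, q3, q4}  [new]
{q1, q2, q3, q4, q5} --1--> {q0, q1, q2, q3, q4, q5}  [seen]
{q1, q2, q4} --0--> {q0, q2, q3, q4}  [new]
{q1, q2, q4} --1--> {q0, q1, q3, q5}  [new]
{q0, q1, q2, q3, q4, q5} --0--> {q0, q1, q2, q3, q4, q5}  [seen]
{q0, q1, q2, q3, q4, q5} --1--> {q0, q1, q2, q3, q4, q5}  [seen]
{q0, q1, q2, q3, q4} --0--> {q0, q2, q3, q4, q5}  [new]
{q0, q1, q2, q3, q4} --1--> {q0, q1, q2, q3, q4, q5}  [seen]
{q0, q2, q3, q4} --0--> {q0, q2, q3, q4, q5}  [seen]
{q0, q2, q3, q4} --1--> {q0, q1, q2, q3, q4, q5}  [seen]
{q0, q1, q3, q5} --0--> {q1, q2, q4, q5}  [new]
{q0, q1, q3, q5} --1--> {q0, q1, q2, q3, q4, q5}  [seen]
{q0, q2, q3, q4, q5} --0--> {q0, q1, q2, q3, q4, q5}  [seen]
{q0, q2, q3, q4, q5} --1--> {q0, q1, q2, q3, q4, q5}  [seen]
{q1, q2, q4, q5} --0--> {q0, q1, q2, q3, q4}  [seen]
{q1, q2, q4, q5} --1--> {q0, q1, q2, q3, q4, q5}  [seen]
Reachable DFA states: {q0}, {q5}, {q1, q2, q3, q4, q5}, {q1, q2, q4}, {q0, q1, q2, q3, q4, q5}, {q0, q1, q2, q3, q4}, {q0, q2, q3, q4}, {q0, q1, q3, q5}, {q0, q2, q3, q4, q5}, {q1, q2, q4, q5}.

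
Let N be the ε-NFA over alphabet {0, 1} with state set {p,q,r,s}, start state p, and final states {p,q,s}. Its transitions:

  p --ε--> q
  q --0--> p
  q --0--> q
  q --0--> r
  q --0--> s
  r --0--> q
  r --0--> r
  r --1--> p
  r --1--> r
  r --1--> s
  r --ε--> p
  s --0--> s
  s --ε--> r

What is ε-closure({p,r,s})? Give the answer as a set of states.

Begin with {p,r,s}.
p →ε {q}; add q.
ε-closure = {p,q,r,s}.

{p,q,r,s}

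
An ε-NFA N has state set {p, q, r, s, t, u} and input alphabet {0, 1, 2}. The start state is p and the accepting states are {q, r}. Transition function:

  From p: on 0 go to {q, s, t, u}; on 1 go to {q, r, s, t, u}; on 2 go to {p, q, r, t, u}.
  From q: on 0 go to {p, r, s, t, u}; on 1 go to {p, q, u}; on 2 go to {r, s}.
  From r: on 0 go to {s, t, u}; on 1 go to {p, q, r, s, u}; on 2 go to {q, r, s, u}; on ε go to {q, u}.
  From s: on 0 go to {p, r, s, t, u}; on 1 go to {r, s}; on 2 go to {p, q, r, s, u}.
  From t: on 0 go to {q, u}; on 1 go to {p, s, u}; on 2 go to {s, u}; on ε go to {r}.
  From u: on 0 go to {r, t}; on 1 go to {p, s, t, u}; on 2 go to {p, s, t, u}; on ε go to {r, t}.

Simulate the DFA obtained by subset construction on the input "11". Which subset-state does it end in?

{p, q, r, s, t, u}

Start: {p}.
δ(p,1) = {q, r, s, t, u}.
Union: {q, r, s, t, u}.
After 1: {q, r, s, t, u}.
δ(q,1) = {p, q, u}; δ(r,1) = {p, q, r, s, u}; δ(s,1) = {r, s}; δ(t,1) = {p, s, u}; δ(u,1) = {p, s, t, u}.
Union: {p, q, r, s, t, u}.
After 1: {p, q, r, s, t, u}.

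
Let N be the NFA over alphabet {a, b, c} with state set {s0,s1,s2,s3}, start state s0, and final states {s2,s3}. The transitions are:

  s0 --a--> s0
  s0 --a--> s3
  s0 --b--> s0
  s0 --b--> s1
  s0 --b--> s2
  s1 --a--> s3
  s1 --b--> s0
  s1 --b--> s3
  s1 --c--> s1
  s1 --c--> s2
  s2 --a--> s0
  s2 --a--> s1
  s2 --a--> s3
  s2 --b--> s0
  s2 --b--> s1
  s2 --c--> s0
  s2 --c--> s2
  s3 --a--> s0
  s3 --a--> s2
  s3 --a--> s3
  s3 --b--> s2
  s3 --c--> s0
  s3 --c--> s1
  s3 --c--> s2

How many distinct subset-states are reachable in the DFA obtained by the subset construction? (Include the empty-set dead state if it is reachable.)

Start state of the DFA: {s0}.
{s0} --a--> {s0,s3}  [new]
{s0} --b--> {s0,s1,s2}  [new]
{s0} --c--> ∅  [new]
{s0,s3} --a--> {s0,s2,s3}  [new]
{s0,s3} --b--> {s0,s1,s2}  [seen]
{s0,s3} --c--> {s0,s1,s2}  [seen]
{s0,s1,s2} --a--> {s0,s1,s3}  [new]
{s0,s1,s2} --b--> {s0,s1,s2,s3}  [new]
{s0,s1,s2} --c--> {s0,s1,s2}  [seen]
∅ --a--> ∅  [seen]
∅ --b--> ∅  [seen]
∅ --c--> ∅  [seen]
{s0,s2,s3} --a--> {s0,s1,s2,s3}  [seen]
{s0,s2,s3} --b--> {s0,s1,s2}  [seen]
{s0,s2,s3} --c--> {s0,s1,s2}  [seen]
{s0,s1,s3} --a--> {s0,s2,s3}  [seen]
{s0,s1,s3} --b--> {s0,s1,s2,s3}  [seen]
{s0,s1,s3} --c--> {s0,s1,s2}  [seen]
{s0,s1,s2,s3} --a--> {s0,s1,s2,s3}  [seen]
{s0,s1,s2,s3} --b--> {s0,s1,s2,s3}  [seen]
{s0,s1,s2,s3} --c--> {s0,s1,s2}  [seen]
Reachable DFA states: {s0}, {s0,s3}, {s0,s1,s2}, ∅, {s0,s2,s3}, {s0,s1,s3}, {s0,s1,s2,s3}.

7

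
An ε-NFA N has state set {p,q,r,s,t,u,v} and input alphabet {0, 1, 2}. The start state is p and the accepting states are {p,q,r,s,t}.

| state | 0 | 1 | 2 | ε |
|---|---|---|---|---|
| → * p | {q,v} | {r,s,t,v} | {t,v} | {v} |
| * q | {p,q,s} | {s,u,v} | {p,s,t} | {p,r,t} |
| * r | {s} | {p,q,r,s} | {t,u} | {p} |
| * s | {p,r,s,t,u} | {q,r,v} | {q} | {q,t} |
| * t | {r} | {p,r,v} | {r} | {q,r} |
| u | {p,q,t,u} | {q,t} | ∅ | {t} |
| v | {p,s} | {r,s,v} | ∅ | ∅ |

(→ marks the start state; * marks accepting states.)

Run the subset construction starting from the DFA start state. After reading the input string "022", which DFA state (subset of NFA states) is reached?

{p,q,r,s,t,u,v}

Start: {p,v}.
δ(p,0) = {q,v}; δ(v,0) = {p,s}.
Union: {p,q,s,v}.
ε-closure gives {p,q,r,s,t,v}.
After 0: {p,q,r,s,t,v}.
δ(p,2) = {t,v}; δ(q,2) = {p,s,t}; δ(r,2) = {t,u}; δ(s,2) = {q}; δ(t,2) = {r}; δ(v,2) = ∅.
Union: {p,q,r,s,t,u,v}.
After 2: {p,q,r,s,t,u,v}.
δ(p,2) = {t,v}; δ(q,2) = {p,s,t}; δ(r,2) = {t,u}; δ(s,2) = {q}; δ(t,2) = {r}; δ(u,2) = ∅; δ(v,2) = ∅.
Union: {p,q,r,s,t,u,v}.
After 2: {p,q,r,s,t,u,v}.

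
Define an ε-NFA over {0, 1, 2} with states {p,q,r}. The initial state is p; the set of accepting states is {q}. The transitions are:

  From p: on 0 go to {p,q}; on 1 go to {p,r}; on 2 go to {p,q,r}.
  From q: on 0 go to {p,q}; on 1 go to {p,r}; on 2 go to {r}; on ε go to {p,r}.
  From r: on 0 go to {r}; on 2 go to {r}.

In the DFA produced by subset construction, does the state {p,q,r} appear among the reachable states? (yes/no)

yes

Start state of the DFA: {p} (ε-closure of the NFA start).
{p} --0--> {p,q,r}  [new]
{p} --1--> {p,r}  [new]
{p} --2--> {p,q,r}  [seen]
{p,q,r} --0--> {p,q,r}  [seen]
{p,q,r} --1--> {p,r}  [seen]
{p,q,r} --2--> {p,q,r}  [seen]
{p,r} --0--> {p,q,r}  [seen]
{p,r} --1--> {p,r}  [seen]
{p,r} --2--> {p,q,r}  [seen]
Reachable DFA states: {p}, {p,q,r}, {p,r}.
{p,q,r} is among them.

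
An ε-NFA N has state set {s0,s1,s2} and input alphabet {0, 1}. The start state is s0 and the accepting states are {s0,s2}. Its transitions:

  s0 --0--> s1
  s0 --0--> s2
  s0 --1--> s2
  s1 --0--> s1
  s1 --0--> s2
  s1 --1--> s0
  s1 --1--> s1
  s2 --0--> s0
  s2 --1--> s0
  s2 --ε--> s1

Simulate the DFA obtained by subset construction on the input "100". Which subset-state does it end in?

{s0,s1,s2}

Start: {s0}.
δ(s0,1) = {s2}.
Union: {s2}.
ε-closure gives {s1,s2}.
After 1: {s1,s2}.
δ(s1,0) = {s1,s2}; δ(s2,0) = {s0}.
Union: {s0,s1,s2}.
After 0: {s0,s1,s2}.
δ(s0,0) = {s1,s2}; δ(s1,0) = {s1,s2}; δ(s2,0) = {s0}.
Union: {s0,s1,s2}.
After 0: {s0,s1,s2}.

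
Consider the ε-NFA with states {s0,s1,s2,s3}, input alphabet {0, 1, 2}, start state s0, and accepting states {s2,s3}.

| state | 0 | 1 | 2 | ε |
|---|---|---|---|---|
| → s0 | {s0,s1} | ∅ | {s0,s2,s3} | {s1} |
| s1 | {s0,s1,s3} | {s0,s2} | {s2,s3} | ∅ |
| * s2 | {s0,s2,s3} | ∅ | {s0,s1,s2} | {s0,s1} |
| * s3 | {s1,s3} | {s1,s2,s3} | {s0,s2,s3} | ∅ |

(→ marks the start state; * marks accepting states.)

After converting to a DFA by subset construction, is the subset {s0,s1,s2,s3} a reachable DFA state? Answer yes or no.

yes

Start state of the DFA: {s0,s1} (ε-closure of the NFA start).
{s0,s1} --0--> {s0,s1,s3}  [new]
{s0,s1} --1--> {s0,s1,s2}  [new]
{s0,s1} --2--> {s0,s1,s2,s3}  [new]
{s0,s1,s3} --0--> {s0,s1,s3}  [seen]
{s0,s1,s3} --1--> {s0,s1,s2,s3}  [seen]
{s0,s1,s3} --2--> {s0,s1,s2,s3}  [seen]
{s0,s1,s2} --0--> {s0,s1,s2,s3}  [seen]
{s0,s1,s2} --1--> {s0,s1,s2}  [seen]
{s0,s1,s2} --2--> {s0,s1,s2,s3}  [seen]
{s0,s1,s2,s3} --0--> {s0,s1,s2,s3}  [seen]
{s0,s1,s2,s3} --1--> {s0,s1,s2,s3}  [seen]
{s0,s1,s2,s3} --2--> {s0,s1,s2,s3}  [seen]
Reachable DFA states: {s0,s1}, {s0,s1,s3}, {s0,s1,s2}, {s0,s1,s2,s3}.
{s0,s1,s2,s3} is among them.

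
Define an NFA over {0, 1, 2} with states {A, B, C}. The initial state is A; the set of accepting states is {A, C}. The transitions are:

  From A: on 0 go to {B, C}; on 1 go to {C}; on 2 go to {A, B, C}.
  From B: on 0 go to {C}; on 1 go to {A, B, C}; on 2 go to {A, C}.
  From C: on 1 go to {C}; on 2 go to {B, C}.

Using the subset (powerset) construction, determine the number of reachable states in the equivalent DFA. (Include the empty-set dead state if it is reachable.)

Start state of the DFA: {A}.
{A} --0--> {B, C}  [new]
{A} --1--> {C}  [new]
{A} --2--> {A, B, C}  [new]
{B, C} --0--> {C}  [seen]
{B, C} --1--> {A, B, C}  [seen]
{B, C} --2--> {A, B, C}  [seen]
{C} --0--> ∅  [new]
{C} --1--> {C}  [seen]
{C} --2--> {B, C}  [seen]
{A, B, C} --0--> {B, C}  [seen]
{A, B, C} --1--> {A, B, C}  [seen]
{A, B, C} --2--> {A, B, C}  [seen]
∅ --0--> ∅  [seen]
∅ --1--> ∅  [seen]
∅ --2--> ∅  [seen]
Reachable DFA states: {A}, {B, C}, {C}, {A, B, C}, ∅.

5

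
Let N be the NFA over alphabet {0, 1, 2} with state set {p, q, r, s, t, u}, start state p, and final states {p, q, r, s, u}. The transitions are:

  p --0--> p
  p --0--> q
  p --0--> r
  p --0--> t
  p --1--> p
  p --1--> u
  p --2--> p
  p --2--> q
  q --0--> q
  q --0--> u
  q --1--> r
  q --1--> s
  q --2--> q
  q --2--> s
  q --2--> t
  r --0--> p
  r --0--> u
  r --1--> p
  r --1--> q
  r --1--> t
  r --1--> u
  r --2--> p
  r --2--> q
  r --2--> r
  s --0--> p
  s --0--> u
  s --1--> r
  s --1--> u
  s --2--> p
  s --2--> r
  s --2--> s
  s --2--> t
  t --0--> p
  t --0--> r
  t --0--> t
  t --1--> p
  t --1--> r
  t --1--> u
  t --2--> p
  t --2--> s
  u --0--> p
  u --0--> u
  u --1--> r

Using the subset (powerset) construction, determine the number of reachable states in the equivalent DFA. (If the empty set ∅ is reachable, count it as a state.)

Start state of the DFA: {p}.
{p} --0--> {p, q, r, t}  [new]
{p} --1--> {p, u}  [new]
{p} --2--> {p, q}  [new]
{p, q, r, t} --0--> {p, q, r, t, u}  [new]
{p, q, r, t} --1--> {p, q, r, s, t, u}  [new]
{p, q, r, t} --2--> {p, q, r, s, t}  [new]
{p, u} --0--> {p, q, r, t, u}  [seen]
{p, u} --1--> {p, r, u}  [new]
{p, u} --2--> {p, q}  [seen]
{p, q} --0--> {p, q, r, t, u}  [seen]
{p, q} --1--> {p, r, s, u}  [new]
{p, q} --2--> {p, q, s, t}  [new]
{p, q, r, t, u} --0--> {p, q, r, t, u}  [seen]
{p, q, r, t, u} --1--> {p, q, r, s, t, u}  [seen]
{p, q, r, t, u} --2--> {p, q, r, s, t}  [seen]
{p, q, r, s, t, u} --0--> {p, q, r, t, u}  [seen]
{p, q, r, s, t, u} --1--> {p, q, r, s, t, u}  [seen]
{p, q, r, s, t, u} --2--> {p, q, r, s, t}  [seen]
{p, q, r, s, t} --0--> {p, q, r, t, u}  [seen]
{p, q, r, s, t} --1--> {p, q, r, s, t, u}  [seen]
{p, q, r, s, t} --2--> {p, q, r, s, t}  [seen]
{p, r, u} --0--> {p, q, r, t, u}  [seen]
{p, r, u} --1--> {p, q, r, t, u}  [seen]
{p, r, u} --2--> {p, q, r}  [new]
{p, r, s, u} --0--> {p, q, r, t, u}  [seen]
{p, r, s, u} --1--> {p, q, r, t, u}  [seen]
{p, r, s, u} --2--> {p, q, r, s, t}  [seen]
{p, q, s, t} --0--> {p, q, r, t, u}  [seen]
{p, q, s, t} --1--> {p, r, s, u}  [seen]
{p, q, s, t} --2--> {p, q, r, s, t}  [seen]
{p, q, r} --0--> {p, q, r, t, u}  [seen]
{p, q, r} --1--> {p, q, r, s, t, u}  [seen]
{p, q, r} --2--> {p, q, r, s, t}  [seen]
Reachable DFA states: {p}, {p, q, r, t}, {p, u}, {p, q}, {p, q, r, t, u}, {p, q, r, s, t, u}, {p, q, r, s, t}, {p, r, u}, {p, r, s, u}, {p, q, s, t}, {p, q, r}.

11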